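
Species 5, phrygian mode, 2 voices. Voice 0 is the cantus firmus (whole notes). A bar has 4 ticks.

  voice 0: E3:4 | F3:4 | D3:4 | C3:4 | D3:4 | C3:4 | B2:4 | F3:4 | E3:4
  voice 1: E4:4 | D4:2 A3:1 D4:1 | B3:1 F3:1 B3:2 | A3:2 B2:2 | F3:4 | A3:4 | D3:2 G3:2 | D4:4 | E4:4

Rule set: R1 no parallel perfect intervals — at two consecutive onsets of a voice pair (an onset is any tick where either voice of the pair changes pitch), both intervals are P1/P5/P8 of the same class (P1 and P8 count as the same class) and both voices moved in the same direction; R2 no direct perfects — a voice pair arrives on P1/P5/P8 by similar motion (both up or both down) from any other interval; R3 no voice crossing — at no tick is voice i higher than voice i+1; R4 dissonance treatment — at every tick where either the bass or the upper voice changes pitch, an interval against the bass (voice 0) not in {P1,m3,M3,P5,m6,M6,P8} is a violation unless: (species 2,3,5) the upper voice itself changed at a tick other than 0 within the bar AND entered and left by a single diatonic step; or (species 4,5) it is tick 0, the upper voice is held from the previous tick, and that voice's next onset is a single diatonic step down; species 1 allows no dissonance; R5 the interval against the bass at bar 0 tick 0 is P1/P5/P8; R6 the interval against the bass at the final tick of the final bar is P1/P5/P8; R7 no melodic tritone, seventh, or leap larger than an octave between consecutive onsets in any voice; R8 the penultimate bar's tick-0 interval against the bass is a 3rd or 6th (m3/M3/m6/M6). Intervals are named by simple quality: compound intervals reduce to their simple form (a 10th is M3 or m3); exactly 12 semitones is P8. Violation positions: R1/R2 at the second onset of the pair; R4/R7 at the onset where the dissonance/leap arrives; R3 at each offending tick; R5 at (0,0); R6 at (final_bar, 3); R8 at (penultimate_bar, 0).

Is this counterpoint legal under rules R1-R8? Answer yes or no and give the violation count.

bar 0: v0=E3 v1=E4 (P8)
bar 1: v0=F3 v1=D4 (M6)
bar 2: v0=D3 v1=B3 (M6)
bar 3: v0=C3 v1=A3 (M6)
bar 4: v0=D3 v1=F3 (m3)
bar 5: v0=C3 v1=A3 (M6)
bar 6: v0=B2 v1=D3 (m3)
bar 7: v0=F3 v1=D4 (M6)
bar 8: v0=E3 v1=E4 (P8)
  R7 @ bar2.1: B3->F3 leap 6st
  R7 @ bar2.2: F3->B3 leap 6st
  R3 @ bar3.2: C3 above B2
  R4 @ bar3.2: C3/B2 m2 untreated
  R7 @ bar3.2: A3->B2 leap 10st
  R3 @ bar3.3: C3 above B2
  R7 @ bar4.0: B2->F3 leap 6st
  R7 @ bar7.0: B2->F3 leap 6st

No (8 violations)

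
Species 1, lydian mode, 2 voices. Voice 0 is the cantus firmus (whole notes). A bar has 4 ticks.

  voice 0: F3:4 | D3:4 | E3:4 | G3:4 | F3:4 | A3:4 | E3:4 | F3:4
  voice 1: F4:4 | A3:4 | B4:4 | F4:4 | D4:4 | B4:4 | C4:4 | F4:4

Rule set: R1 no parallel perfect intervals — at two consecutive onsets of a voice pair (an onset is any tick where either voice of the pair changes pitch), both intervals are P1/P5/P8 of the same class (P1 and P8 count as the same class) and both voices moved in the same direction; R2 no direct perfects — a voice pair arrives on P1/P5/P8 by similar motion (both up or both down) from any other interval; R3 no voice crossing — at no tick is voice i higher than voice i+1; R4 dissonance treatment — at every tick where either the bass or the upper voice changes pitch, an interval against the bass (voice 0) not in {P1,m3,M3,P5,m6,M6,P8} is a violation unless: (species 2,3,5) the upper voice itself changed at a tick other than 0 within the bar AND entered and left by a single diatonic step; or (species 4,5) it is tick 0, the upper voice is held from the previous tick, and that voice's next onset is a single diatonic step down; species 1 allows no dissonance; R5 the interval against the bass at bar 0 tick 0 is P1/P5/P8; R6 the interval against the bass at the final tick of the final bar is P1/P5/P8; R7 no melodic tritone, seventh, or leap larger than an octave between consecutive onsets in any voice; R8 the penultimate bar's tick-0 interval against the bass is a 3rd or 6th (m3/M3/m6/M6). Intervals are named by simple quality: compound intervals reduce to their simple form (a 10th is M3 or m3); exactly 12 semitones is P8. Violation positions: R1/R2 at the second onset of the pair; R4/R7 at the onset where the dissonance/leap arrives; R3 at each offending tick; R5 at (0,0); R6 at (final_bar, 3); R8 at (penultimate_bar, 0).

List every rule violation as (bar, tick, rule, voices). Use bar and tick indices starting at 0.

bar 0: v0=F3 v1=F4 downbeat P8
bar 1: v0=D3 v1=A3 downbeat P5
bar 2: v0=E3 v1=B4 downbeat P5
bar 3: v0=G3 v1=F4 downbeat m7
bar 4: v0=F3 v1=D4 downbeat M6
bar 5: v0=A3 v1=B4 downbeat M2
bar 6: v0=E3 v1=C4 downbeat m6
bar 7: v0=F3 v1=F4 downbeat P8
  -> R2 @ bar 1 tick 0 v(0, 1): F3/F4 P8 -> D3/A3 P5 similar
  -> R1 @ bar 2 tick 0 v(0, 1): D3/A3 P5 -> E3/B4 P5 similar
  -> R7 @ bar 2 tick 0 v(1,): A3->B4 leap 14st
  -> R4 @ bar 3 tick 0 v(0, 1): G3/F4 m7 untreated
  -> R7 @ bar 3 tick 0 v(1,): B4->F4 leap 6st
  -> R4 @ bar 5 tick 0 v(0, 1): A3/B4 M2 untreated
  -> R7 @ bar 6 tick 0 v(1,): B4->C4 leap 11st
  -> R2 @ bar 7 tick 0 v(0, 1): E3/C4 m6 -> F3/F4 P8 similar

(1, 0, R2, (0, 1))
(2, 0, R1, (0, 1))
(2, 0, R7, (1,))
(3, 0, R4, (0, 1))
(3, 0, R7, (1,))
(5, 0, R4, (0, 1))
(6, 0, R7, (1,))
(7, 0, R2, (0, 1))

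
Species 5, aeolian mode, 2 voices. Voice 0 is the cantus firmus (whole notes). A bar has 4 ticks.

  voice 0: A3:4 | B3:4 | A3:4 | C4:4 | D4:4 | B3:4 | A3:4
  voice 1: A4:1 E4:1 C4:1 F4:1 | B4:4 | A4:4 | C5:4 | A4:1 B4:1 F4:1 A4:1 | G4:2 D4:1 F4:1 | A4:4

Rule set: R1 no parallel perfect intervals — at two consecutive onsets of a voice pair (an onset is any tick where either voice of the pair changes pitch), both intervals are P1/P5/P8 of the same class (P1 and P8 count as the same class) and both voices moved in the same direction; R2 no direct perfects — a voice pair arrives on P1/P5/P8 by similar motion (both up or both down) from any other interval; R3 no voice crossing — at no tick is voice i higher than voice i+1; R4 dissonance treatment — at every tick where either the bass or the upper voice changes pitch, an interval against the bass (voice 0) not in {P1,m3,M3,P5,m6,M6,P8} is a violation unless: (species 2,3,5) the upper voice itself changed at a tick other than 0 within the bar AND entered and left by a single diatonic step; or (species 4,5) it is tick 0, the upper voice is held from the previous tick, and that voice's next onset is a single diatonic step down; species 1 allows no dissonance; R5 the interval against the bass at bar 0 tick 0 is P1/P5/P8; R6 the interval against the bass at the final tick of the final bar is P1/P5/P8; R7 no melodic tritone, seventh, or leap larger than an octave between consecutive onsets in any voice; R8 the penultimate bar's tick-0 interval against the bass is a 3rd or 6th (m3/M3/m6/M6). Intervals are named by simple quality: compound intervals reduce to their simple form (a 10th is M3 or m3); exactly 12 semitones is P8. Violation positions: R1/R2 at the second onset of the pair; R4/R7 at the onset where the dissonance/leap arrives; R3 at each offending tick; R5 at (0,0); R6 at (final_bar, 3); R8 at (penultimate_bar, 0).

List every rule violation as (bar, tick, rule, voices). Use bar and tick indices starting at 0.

(1, 0, R2, (0, 1))
(1, 0, R7, (1,))
(2, 0, R1, (0, 1))
(3, 0, R1, (0, 1))
(4, 2, R7, (1,))
(5, 3, R4, (0, 1))

bar 0: v0=A3 v1=A4 downbeat P8
bar 1: v0=B3 v1=B4 downbeat P8
bar 2: v0=A3 v1=A4 downbeat P8
bar 3: v0=C4 v1=C5 downbeat P8
bar 4: v0=D4 v1=A4 downbeat P5
bar 5: v0=B3 v1=G4 downbeat m6
bar 6: v0=A3 v1=A4 downbeat P8
  -> R2 @ bar 1 tick 0 v(0, 1): A3/F4 m6 -> B3/B4 P8 similar
  -> R7 @ bar 1 tick 0 v(1,): F4->B4 leap 6st
  -> R1 @ bar 2 tick 0 v(0, 1): B3/B4 P8 -> A3/A4 P8 similar
  -> R1 @ bar 3 tick 0 v(0, 1): A3/A4 P8 -> C4/C5 P8 similar
  -> R7 @ bar 4 tick 2 v(1,): B4->F4 leap 6st
  -> R4 @ bar 5 tick 3 v(0, 1): B3/F4 TT untreated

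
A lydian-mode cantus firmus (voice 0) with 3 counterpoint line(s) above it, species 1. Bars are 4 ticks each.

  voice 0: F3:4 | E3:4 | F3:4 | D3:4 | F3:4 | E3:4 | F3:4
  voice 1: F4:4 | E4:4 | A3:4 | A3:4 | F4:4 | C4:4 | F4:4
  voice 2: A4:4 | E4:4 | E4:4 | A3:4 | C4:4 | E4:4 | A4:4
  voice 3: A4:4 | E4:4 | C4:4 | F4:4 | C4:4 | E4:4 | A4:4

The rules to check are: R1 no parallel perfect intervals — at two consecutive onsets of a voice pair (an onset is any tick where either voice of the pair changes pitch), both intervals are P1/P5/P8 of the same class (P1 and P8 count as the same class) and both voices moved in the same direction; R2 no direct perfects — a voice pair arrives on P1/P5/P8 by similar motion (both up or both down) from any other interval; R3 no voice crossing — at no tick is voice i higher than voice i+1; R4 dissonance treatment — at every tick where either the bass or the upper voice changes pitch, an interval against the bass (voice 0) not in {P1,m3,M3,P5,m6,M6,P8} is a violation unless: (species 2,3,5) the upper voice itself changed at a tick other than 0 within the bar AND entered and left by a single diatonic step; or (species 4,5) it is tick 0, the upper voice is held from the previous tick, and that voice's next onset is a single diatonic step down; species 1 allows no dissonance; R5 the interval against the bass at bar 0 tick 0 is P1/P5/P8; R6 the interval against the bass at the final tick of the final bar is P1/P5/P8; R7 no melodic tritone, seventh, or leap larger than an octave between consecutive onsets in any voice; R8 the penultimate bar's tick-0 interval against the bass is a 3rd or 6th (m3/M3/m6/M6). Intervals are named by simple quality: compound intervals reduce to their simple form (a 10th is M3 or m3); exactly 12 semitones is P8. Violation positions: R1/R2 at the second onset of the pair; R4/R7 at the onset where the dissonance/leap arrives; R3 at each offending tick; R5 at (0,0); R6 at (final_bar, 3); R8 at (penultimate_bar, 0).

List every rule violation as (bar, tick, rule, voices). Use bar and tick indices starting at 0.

(0, 0, R5, (0, 2))
(0, 0, R5, (0, 3))
(1, 0, R1, (0, 1))
(1, 0, R1, (2, 3))
(1, 0, R2, (0, 2))
(1, 0, R2, (0, 3))
(1, 0, R2, (1, 2))
(1, 0, R2, (1, 3))
(2, 0, R3, (2, 3))
(2, 0, R4, (0, 2))
(2, 1, R3, (2, 3))
(2, 2, R3, (2, 3))
(2, 3, R3, (2, 3))
(3, 0, R2, (0, 2))
(4, 0, R1, (0, 2))
(4, 0, R2, (0, 1))
(4, 0, R3, (1, 2))
(4, 1, R3, (1, 2))
(4, 2, R3, (1, 2))
(4, 3, R3, (1, 2))
(5, 0, R1, (2, 3))
(5, 0, R8, (0, 2))
(5, 0, R8, (0, 3))
(6, 0, R1, (2, 3))
(6, 0, R2, (0, 1))
(6, 3, R6, (0, 2))
(6, 3, R6, (0, 3))

bar 0: v0=F3 v1=F4 v2=A4 v3=A4 downbeat M3
bar 1: v0=E3 v1=E4 v2=E4 v3=E4 downbeat P8
bar 2: v0=F3 v1=A3 v2=E4 v3=C4 downbeat P5
bar 3: v0=D3 v1=A3 v2=A3 v3=F4 downbeat m3
bar 4: v0=F3 v1=F4 v2=C4 v3=C4 downbeat P5
bar 5: v0=E3 v1=C4 v2=E4 v3=E4 downbeat P8
bar 6: v0=F3 v1=F4 v2=A4 v3=A4 downbeat M3
  -> R5 @ bar 0 tick 0 v(0, 2): opens on M3
  -> R5 @ bar 0 tick 0 v(0, 3): opens on M3
  -> R1 @ bar 1 tick 0 v(0, 1): F3/F4 P8 -> E3/E4 P8 similar
  -> R1 @ bar 1 tick 0 v(2, 3): A4/A4 P1 -> E4/E4 P1 similar
  -> R2 @ bar 1 tick 0 v(0, 2): F3/A4 M3 -> E3/E4 P8 similar
  -> R2 @ bar 1 tick 0 v(0, 3): F3/A4 M3 -> E3/E4 P8 similar
  -> R2 @ bar 1 tick 0 v(1, 2): F4/A4 M3 -> E4/E4 P1 similar
  -> R2 @ bar 1 tick 0 v(1, 3): F4/A4 M3 -> E4/E4 P1 similar
  -> R3 @ bar 2 tick 0 v(2, 3): E4 above C4
  -> R4 @ bar 2 tick 0 v(0, 2): F3/E4 M7 untreated
  -> R3 @ bar 2 tick 1 v(2, 3): E4 above C4
  -> R3 @ bar 2 tick 2 v(2, 3): E4 above C4
  -> R3 @ bar 2 tick 3 v(2, 3): E4 above C4
  -> R2 @ bar 3 tick 0 v(0, 2): F3/E4 M7 -> D3/A3 P5 similar
  -> R1 @ bar 4 tick 0 v(0, 2): D3/A3 P5 -> F3/C4 P5 similar
  -> R2 @ bar 4 tick 0 v(0, 1): D3/A3 P5 -> F3/F4 P8 similar
  -> R3 @ bar 4 tick 0 v(1, 2): F4 above C4
  -> R3 @ bar 4 tick 1 v(1, 2): F4 above C4
  -> R3 @ bar 4 tick 2 v(1, 2): F4 above C4
  -> R3 @ bar 4 tick 3 v(1, 2): F4 above C4
  -> R1 @ bar 5 tick 0 v(2, 3): C4/C4 P1 -> E4/E4 P1 similar
  -> R8 @ bar 5 tick 0 v(0, 2): penult P8 not 3rd/6th
  -> R8 @ bar 5 tick 0 v(0, 3): penult P8 not 3rd/6th
  -> R1 @ bar 6 tick 0 v(2, 3): E4/E4 P1 -> A4/A4 P1 similar
  -> R2 @ bar 6 tick 0 v(0, 1): E3/C4 m6 -> F3/F4 P8 similar
  -> R6 @ bar 6 tick 3 v(0, 2): closes on M3
  -> R6 @ bar 6 tick 3 v(0, 3): closes on M3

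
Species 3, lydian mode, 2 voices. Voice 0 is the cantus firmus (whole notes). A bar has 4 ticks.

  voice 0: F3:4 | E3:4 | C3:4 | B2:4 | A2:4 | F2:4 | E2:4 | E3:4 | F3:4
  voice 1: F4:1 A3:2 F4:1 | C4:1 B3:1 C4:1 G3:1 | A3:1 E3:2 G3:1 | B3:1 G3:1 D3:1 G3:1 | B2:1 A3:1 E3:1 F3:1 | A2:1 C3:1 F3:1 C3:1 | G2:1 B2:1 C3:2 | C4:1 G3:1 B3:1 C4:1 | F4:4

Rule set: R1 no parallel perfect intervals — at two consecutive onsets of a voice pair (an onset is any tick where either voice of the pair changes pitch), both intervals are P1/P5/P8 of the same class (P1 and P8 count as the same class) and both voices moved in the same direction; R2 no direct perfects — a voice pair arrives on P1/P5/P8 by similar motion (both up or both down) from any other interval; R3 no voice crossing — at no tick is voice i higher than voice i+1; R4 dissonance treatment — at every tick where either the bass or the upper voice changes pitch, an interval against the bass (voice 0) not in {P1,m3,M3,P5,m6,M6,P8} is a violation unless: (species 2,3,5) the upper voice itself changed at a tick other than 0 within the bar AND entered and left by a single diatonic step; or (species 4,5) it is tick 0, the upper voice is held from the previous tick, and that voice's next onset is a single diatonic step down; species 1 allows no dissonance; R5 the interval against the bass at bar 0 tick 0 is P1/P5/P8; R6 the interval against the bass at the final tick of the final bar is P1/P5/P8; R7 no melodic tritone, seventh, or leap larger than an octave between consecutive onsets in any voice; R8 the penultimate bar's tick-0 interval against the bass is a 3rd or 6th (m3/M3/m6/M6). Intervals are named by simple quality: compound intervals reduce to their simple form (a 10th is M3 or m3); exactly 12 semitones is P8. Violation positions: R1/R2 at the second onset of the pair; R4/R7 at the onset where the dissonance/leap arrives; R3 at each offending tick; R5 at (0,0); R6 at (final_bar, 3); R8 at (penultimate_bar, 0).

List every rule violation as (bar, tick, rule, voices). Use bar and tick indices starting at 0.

bar 0: v0=F3 v1=F4 downbeat P8
bar 1: v0=E3 v1=C4 downbeat m6
bar 2: v0=C3 v1=A3 downbeat M6
bar 3: v0=B2 v1=B3 downbeat P8
bar 4: v0=A2 v1=B2 downbeat M2
bar 5: v0=F2 v1=A2 downbeat M3
bar 6: v0=E2 v1=G2 downbeat m3
bar 7: v0=E3 v1=C4 downbeat m6
bar 8: v0=F3 v1=F4 downbeat P8
  -> R4 @ bar 4 tick 0 v(0, 1): A2/B2 M2 untreated
  -> R7 @ bar 4 tick 1 v(1,): B2->A3 leap 10st
  -> R2 @ bar 8 tick 0 v(0, 1): E3/C4 m6 -> F3/F4 P8 similar

(4, 0, R4, (0, 1))
(4, 1, R7, (1,))
(8, 0, R2, (0, 1))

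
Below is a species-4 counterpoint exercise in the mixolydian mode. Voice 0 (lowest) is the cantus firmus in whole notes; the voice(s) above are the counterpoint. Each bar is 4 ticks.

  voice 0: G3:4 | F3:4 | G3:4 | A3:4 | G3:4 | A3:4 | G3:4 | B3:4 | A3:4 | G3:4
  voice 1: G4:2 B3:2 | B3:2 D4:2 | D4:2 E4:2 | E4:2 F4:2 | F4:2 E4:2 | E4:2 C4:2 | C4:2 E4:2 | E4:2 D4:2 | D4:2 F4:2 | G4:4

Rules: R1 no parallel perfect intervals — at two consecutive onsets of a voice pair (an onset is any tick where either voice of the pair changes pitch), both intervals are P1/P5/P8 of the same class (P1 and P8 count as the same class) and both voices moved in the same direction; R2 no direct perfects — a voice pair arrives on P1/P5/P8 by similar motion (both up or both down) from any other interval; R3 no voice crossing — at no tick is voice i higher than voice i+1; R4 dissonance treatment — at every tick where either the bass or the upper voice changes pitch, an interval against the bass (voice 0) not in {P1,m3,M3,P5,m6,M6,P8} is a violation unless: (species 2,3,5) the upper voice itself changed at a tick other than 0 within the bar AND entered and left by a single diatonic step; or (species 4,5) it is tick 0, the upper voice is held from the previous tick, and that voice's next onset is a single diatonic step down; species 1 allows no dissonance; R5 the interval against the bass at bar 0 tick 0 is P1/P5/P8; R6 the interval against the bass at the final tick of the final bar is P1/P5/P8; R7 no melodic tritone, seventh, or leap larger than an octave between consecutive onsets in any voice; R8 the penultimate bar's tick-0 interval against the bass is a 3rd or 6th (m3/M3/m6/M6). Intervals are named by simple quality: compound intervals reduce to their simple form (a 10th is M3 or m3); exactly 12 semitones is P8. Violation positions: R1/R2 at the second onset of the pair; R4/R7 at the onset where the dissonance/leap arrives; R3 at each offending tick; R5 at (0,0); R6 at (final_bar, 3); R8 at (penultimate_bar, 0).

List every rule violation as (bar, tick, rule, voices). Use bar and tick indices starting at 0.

(1, 0, R4, (0, 1))
(6, 0, R4, (0, 1))
(8, 0, R4, (0, 1))
(8, 0, R8, (0, 1))

bar 0: v0=G3 v1=G4 downbeat P8
bar 1: v0=F3 v1=B3 downbeat TT
bar 2: v0=G3 v1=D4 downbeat P5
bar 3: v0=A3 v1=E4 downbeat P5
bar 4: v0=G3 v1=F4 downbeat m7
bar 5: v0=A3 v1=E4 downbeat P5
bar 6: v0=G3 v1=C4 downbeat P4
bar 7: v0=B3 v1=E4 downbeat P4
bar 8: v0=A3 v1=D4 downbeat P4
bar 9: v0=G3 v1=G4 downbeat P8
  -> R4 @ bar 1 tick 0 v(0, 1): F3/B3 TT untreated
  -> R4 @ bar 6 tick 0 v(0, 1): G3/C4 P4 untreated
  -> R4 @ bar 8 tick 0 v(0, 1): A3/D4 P4 untreated
  -> R8 @ bar 8 tick 0 v(0, 1): penult P4 not 3rd/6th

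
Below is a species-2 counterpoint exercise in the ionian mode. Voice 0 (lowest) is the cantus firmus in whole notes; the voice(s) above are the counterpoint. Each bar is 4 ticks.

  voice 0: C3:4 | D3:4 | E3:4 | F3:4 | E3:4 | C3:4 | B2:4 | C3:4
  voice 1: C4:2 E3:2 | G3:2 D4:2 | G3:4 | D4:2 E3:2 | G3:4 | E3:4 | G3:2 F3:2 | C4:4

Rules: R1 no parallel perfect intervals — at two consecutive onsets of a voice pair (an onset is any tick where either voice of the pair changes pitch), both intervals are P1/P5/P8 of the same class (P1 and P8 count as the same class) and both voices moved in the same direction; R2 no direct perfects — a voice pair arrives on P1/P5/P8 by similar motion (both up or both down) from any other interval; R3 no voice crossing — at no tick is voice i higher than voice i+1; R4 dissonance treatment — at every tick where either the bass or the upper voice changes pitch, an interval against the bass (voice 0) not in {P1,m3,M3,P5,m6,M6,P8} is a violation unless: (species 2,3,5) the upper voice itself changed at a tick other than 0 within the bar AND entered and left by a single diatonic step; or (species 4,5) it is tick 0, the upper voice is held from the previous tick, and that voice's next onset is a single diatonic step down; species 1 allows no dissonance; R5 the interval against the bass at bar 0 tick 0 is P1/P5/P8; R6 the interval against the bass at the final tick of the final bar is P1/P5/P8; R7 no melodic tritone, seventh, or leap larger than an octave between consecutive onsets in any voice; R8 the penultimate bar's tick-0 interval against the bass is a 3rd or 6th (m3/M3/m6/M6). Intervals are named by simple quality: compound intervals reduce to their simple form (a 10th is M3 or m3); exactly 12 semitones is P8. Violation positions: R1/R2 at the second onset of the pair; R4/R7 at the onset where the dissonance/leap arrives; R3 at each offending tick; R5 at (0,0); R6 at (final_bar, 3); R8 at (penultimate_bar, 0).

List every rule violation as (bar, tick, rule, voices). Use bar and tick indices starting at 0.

bar 0: v0=C3 v1=C4 downbeat P8
bar 1: v0=D3 v1=G3 downbeat P4
bar 2: v0=E3 v1=G3 downbeat m3
bar 3: v0=F3 v1=D4 downbeat M6
bar 4: v0=E3 v1=G3 downbeat m3
bar 5: v0=C3 v1=E3 downbeat M3
bar 6: v0=B2 v1=G3 downbeat m6
bar 7: v0=C3 v1=C4 downbeat P8
  -> R4 @ bar 1 tick 0 v(0, 1): D3/G3 P4 untreated
  -> R3 @ bar 3 tick 2 v(0, 1): F3 above E3
  -> R4 @ bar 3 tick 2 v(0, 1): F3/E3 m2 untreated
  -> R7 @ bar 3 tick 2 v(1,): D4->E3 leap 10st
  -> R3 @ bar 3 tick 3 v(0, 1): F3 above E3
  -> R4 @ bar 6 tick 2 v(0, 1): B2/F3 TT untreated
  -> R2 @ bar 7 tick 0 v(0, 1): B2/F3 TT -> C3/C4 P8 similar

(1, 0, R4, (0, 1))
(3, 2, R3, (0, 1))
(3, 2, R4, (0, 1))
(3, 2, R7, (1,))
(3, 3, R3, (0, 1))
(6, 2, R4, (0, 1))
(7, 0, R2, (0, 1))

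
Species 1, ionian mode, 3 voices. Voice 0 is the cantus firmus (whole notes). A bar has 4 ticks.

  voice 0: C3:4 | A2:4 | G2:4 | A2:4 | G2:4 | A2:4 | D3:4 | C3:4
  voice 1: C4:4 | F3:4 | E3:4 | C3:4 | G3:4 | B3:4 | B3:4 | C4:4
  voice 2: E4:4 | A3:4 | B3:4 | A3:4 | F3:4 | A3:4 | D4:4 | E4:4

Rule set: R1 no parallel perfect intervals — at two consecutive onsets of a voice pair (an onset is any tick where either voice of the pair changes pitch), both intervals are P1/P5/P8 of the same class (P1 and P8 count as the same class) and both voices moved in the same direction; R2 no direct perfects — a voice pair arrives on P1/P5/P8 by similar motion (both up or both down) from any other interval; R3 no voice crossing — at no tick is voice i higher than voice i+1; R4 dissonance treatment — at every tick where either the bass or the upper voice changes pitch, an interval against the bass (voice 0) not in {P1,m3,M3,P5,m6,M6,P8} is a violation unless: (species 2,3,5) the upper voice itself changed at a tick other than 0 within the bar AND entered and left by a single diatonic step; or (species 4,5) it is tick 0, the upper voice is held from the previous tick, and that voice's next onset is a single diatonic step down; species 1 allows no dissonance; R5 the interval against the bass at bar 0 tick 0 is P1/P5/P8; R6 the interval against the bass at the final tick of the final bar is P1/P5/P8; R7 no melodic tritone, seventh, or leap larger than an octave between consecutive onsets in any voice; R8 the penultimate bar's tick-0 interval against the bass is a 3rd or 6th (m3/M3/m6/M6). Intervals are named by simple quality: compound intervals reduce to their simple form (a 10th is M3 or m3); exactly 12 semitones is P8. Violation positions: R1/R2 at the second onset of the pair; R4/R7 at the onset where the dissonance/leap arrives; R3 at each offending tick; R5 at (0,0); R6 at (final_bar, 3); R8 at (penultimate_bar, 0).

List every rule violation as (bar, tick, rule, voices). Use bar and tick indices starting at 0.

(0, 0, R5, (0, 2))
(1, 0, R2, (0, 2))
(4, 0, R3, (1, 2))
(4, 0, R4, (0, 2))
(4, 1, R3, (1, 2))
(4, 2, R3, (1, 2))
(4, 3, R3, (1, 2))
(5, 0, R2, (0, 2))
(5, 0, R3, (1, 2))
(5, 0, R4, (0, 1))
(5, 1, R3, (1, 2))
(5, 2, R3, (1, 2))
(5, 3, R3, (1, 2))
(6, 0, R1, (0, 2))
(6, 0, R8, (0, 2))
(7, 3, R6, (0, 2))

bar 0: v0=C3 v1=C4 v2=E4 downbeat M3
bar 1: v0=A2 v1=F3 v2=A3 downbeat P8
bar 2: v0=G2 v1=E3 v2=B3 downbeat M3
bar 3: v0=A2 v1=C3 v2=A3 downbeat P8
bar 4: v0=G2 v1=G3 v2=F3 downbeat m7
bar 5: v0=A2 v1=B3 v2=A3 downbeat P8
bar 6: v0=D3 v1=B3 v2=D4 downbeat P8
bar 7: v0=C3 v1=C4 v2=E4 downbeat M3
  -> R5 @ bar 0 tick 0 v(0, 2): opens on M3
  -> R2 @ bar 1 tick 0 v(0, 2): C3/E4 M3 -> A2/A3 P8 similar
  -> R3 @ bar 4 tick 0 v(1, 2): G3 above F3
  -> R4 @ bar 4 tick 0 v(0, 2): G2/F3 m7 untreated
  -> R3 @ bar 4 tick 1 v(1, 2): G3 above F3
  -> R3 @ bar 4 tick 2 v(1, 2): G3 above F3
  -> R3 @ bar 4 tick 3 v(1, 2): G3 above F3
  -> R2 @ bar 5 tick 0 v(0, 2): G2/F3 m7 -> A2/A3 P8 similar
  -> R3 @ bar 5 tick 0 v(1, 2): B3 above A3
  -> R4 @ bar 5 tick 0 v(0, 1): A2/B3 M2 untreated
  -> R3 @ bar 5 tick 1 v(1, 2): B3 above A3
  -> R3 @ bar 5 tick 2 v(1, 2): B3 above A3
  -> R3 @ bar 5 tick 3 v(1, 2): B3 above A3
  -> R1 @ bar 6 tick 0 v(0, 2): A2/A3 P8 -> D3/D4 P8 similar
  -> R8 @ bar 6 tick 0 v(0, 2): penult P8 not 3rd/6th
  -> R6 @ bar 7 tick 3 v(0, 2): closes on M3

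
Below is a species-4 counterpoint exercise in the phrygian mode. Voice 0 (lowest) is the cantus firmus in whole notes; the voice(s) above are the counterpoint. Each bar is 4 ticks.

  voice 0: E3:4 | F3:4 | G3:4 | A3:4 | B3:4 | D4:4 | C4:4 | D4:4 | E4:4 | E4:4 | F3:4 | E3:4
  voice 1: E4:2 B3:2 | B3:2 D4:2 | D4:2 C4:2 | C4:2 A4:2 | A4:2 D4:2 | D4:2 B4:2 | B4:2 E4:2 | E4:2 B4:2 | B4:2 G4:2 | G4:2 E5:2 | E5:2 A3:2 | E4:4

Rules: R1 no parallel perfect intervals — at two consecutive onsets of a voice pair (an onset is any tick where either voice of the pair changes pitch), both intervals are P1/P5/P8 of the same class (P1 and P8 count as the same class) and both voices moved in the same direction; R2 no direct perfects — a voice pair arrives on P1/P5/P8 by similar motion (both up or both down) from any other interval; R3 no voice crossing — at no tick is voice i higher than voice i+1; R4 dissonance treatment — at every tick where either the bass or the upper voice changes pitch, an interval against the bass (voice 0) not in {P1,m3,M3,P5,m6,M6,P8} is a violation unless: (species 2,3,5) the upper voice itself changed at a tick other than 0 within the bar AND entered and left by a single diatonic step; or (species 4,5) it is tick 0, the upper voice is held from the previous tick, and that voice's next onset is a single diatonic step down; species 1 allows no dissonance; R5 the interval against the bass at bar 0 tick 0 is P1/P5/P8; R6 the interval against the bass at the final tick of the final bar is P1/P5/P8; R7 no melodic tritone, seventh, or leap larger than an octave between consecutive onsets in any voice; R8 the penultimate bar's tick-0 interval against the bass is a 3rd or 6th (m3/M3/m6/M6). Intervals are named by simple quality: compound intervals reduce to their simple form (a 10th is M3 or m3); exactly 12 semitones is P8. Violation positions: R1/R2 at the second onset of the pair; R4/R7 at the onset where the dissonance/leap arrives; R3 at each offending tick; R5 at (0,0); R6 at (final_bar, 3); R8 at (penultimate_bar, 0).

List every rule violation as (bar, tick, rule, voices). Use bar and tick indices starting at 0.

(1, 0, R4, (0, 1))
(2, 2, R4, (0, 1))
(4, 0, R4, (0, 1))
(6, 0, R4, (0, 1))
(7, 0, R4, (0, 1))
(10, 0, R4, (0, 1))
(10, 0, R7, (0,))
(10, 0, R8, (0, 1))
(10, 2, R7, (1,))

bar 0: v0=E3 v1=E4 downbeat P8
bar 1: v0=F3 v1=B3 downbeat TT
bar 2: v0=G3 v1=D4 downbeat P5
bar 3: v0=A3 v1=C4 downbeat m3
bar 4: v0=B3 v1=A4 downbeat m7
bar 5: v0=D4 v1=D4 downbeat P1
bar 6: v0=C4 v1=B4 downbeat M7
bar 7: v0=D4 v1=E4 downbeat M2
bar 8: v0=E4 v1=B4 downbeat P5
bar 9: v0=E4 v1=G4 downbeat m3
bar 10: v0=F3 v1=E5 downbeat M7
bar 11: v0=E3 v1=E4 downbeat P8
  -> R4 @ bar 1 tick 0 v(0, 1): F3/B3 TT untreated
  -> R4 @ bar 2 tick 2 v(0, 1): G3/C4 P4 untreated
  -> R4 @ bar 4 tick 0 v(0, 1): B3/A4 m7 untreated
  -> R4 @ bar 6 tick 0 v(0, 1): C4/B4 M7 untreated
  -> R4 @ bar 7 tick 0 v(0, 1): D4/E4 M2 untreated
  -> R4 @ bar 10 tick 0 v(0, 1): F3/E5 M7 untreated
  -> R7 @ bar 10 tick 0 v(0,): E4->F3 leap 11st
  -> R8 @ bar 10 tick 0 v(0, 1): penult M7 not 3rd/6th
  -> R7 @ bar 10 tick 2 v(1,): E5->A3 leap 19st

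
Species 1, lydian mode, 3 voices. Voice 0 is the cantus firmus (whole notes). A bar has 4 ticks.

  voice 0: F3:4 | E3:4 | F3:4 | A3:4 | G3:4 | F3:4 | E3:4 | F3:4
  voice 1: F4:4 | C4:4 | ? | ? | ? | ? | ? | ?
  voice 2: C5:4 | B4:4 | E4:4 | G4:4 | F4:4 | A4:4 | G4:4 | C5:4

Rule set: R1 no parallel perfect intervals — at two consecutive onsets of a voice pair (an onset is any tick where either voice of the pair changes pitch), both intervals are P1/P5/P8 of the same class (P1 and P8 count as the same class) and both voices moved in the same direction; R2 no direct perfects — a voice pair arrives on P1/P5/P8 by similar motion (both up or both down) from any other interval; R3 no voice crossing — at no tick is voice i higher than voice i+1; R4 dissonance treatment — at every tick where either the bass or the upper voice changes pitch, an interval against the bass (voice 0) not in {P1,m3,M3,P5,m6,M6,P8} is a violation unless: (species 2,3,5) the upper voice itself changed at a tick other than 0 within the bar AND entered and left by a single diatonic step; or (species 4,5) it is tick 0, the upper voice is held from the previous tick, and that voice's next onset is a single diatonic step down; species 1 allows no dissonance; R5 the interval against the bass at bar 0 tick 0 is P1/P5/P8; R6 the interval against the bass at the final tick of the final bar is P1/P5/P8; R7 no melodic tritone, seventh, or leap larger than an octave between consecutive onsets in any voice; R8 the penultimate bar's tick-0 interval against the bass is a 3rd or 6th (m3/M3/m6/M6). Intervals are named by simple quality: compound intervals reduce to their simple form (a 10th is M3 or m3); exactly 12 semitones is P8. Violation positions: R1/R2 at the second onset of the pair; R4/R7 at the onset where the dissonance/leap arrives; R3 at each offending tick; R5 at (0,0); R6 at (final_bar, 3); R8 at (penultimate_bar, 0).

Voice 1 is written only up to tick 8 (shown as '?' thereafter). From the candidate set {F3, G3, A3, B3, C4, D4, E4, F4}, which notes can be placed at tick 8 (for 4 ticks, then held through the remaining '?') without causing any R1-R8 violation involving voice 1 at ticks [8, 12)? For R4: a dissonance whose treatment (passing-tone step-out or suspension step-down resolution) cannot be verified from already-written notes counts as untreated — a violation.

F3: legal
G3: violates R4
A3: violates R2
B3: violates R4
C4: legal
D4: legal
E4: violates R4
F4: violates R2,R3

{C4, D4, F3}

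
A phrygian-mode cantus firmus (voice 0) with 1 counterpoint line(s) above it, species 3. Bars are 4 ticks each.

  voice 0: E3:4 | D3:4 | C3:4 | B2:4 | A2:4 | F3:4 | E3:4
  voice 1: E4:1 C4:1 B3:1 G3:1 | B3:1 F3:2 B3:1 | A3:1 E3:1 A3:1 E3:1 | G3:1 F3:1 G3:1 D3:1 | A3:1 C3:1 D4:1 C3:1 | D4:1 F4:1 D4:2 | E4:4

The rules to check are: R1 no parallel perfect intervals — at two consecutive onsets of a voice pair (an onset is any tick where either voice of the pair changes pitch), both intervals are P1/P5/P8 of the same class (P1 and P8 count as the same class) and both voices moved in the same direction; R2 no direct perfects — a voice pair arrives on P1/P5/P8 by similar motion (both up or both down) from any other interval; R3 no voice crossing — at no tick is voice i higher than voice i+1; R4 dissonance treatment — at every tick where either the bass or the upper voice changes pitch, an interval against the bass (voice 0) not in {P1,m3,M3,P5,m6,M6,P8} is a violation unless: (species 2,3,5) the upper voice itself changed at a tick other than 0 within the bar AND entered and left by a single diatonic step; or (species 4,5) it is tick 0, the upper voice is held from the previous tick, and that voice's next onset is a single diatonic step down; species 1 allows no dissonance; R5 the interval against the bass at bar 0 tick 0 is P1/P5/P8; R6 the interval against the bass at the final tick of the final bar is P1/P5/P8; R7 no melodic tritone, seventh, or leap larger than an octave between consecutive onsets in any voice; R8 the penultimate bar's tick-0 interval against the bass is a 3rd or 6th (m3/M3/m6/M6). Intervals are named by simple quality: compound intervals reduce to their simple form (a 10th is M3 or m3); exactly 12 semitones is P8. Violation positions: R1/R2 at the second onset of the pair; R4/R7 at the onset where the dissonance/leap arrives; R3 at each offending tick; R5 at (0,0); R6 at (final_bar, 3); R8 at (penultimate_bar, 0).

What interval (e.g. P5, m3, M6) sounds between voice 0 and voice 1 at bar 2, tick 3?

voice 0=C3 voice 1=E3 -> M3

M3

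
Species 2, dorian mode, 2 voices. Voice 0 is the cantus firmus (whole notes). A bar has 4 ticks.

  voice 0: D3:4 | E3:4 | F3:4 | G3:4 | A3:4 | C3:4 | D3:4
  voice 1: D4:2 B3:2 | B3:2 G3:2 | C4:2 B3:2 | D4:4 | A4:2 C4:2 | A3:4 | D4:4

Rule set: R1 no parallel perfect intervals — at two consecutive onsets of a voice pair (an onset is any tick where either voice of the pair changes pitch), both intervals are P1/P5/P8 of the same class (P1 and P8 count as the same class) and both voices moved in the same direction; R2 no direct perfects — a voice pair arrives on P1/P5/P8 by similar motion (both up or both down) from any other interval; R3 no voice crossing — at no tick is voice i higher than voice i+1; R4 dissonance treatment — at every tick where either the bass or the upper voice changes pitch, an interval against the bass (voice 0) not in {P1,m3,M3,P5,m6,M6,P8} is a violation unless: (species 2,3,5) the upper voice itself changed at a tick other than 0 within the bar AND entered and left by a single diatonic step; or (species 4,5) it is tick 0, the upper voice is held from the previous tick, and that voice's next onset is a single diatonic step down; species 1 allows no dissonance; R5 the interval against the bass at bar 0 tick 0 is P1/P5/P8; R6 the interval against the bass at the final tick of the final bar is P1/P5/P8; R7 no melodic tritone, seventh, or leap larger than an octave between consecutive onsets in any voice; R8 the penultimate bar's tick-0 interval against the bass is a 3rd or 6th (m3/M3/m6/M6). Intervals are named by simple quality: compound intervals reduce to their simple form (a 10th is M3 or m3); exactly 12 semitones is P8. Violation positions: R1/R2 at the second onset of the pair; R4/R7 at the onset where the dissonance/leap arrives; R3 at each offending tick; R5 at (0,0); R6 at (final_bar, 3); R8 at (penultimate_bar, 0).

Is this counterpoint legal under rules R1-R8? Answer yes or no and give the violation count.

bar 0: v0=D3 v1=D4 (P8)
bar 1: v0=E3 v1=B3 (P5)
bar 2: v0=F3 v1=C4 (P5)
bar 3: v0=G3 v1=D4 (P5)
bar 4: v0=A3 v1=A4 (P8)
bar 5: v0=C3 v1=A3 (M6)
bar 6: v0=D3 v1=D4 (P8)
  R2 @ bar2.0: E3/G3 m3 -> F3/C4 P5 similar
  R4 @ bar2.2: F3/B3 TT untreated
  R2 @ bar3.0: F3/B3 TT -> G3/D4 P5 similar
  R2 @ bar4.0: G3/D4 P5 -> A3/A4 P8 similar
  R2 @ bar6.0: C3/A3 M6 -> D3/D4 P8 similar

No (5 violations)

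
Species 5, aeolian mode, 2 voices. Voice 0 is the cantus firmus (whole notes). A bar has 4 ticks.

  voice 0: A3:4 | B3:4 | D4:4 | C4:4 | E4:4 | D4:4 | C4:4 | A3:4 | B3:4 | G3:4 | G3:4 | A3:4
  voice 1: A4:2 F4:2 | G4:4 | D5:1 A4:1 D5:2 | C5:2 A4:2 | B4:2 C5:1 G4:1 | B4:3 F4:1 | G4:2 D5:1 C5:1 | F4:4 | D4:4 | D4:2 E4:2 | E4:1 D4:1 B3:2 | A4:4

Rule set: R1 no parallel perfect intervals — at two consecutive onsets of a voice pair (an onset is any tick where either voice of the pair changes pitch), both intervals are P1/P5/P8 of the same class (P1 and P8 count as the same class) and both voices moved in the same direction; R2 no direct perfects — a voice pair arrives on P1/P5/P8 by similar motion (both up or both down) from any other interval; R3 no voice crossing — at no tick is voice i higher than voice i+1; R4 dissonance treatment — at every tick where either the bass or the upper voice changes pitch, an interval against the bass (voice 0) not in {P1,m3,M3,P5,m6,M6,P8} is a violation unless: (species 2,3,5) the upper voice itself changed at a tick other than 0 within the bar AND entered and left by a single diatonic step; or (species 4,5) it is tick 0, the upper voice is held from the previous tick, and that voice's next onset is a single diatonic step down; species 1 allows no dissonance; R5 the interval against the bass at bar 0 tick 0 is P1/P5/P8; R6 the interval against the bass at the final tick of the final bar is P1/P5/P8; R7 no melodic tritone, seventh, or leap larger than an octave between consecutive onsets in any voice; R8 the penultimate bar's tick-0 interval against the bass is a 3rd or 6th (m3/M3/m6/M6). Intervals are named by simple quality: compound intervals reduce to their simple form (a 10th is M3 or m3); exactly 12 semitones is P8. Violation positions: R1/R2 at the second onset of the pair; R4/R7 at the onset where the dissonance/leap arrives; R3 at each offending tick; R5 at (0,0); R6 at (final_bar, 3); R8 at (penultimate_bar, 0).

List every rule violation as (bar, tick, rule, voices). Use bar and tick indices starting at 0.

(2, 0, R2, (0, 1))
(3, 0, R1, (0, 1))
(4, 0, R2, (0, 1))
(5, 3, R7, (1,))
(6, 2, R4, (0, 1))
(11, 0, R2, (0, 1))
(11, 0, R7, (1,))

bar 0: v0=A3 v1=A4 downbeat P8
bar 1: v0=B3 v1=G4 downbeat m6
bar 2: v0=D4 v1=D5 downbeat P8
bar 3: v0=C4 v1=C5 downbeat P8
bar 4: v0=E4 v1=B4 downbeat P5
bar 5: v0=D4 v1=B4 downbeat M6
bar 6: v0=C4 v1=G4 downbeat P5
bar 7: v0=A3 v1=F4 downbeat m6
bar 8: v0=B3 v1=D4 downbeat m3
bar 9: v0=G3 v1=D4 downbeat P5
bar 10: v0=G3 v1=E4 downbeat M6
bar 11: v0=A3 v1=A4 downbeat P8
  -> R2 @ bar 2 tick 0 v(0, 1): B3/G4 m6 -> D4/D5 P8 similar
  -> R1 @ bar 3 tick 0 v(0, 1): D4/D5 P8 -> C4/C5 P8 similar
  -> R2 @ bar 4 tick 0 v(0, 1): C4/A4 M6 -> E4/B4 P5 similar
  -> R7 @ bar 5 tick 3 v(1,): B4->F4 leap 6st
  -> R4 @ bar 6 tick 2 v(0, 1): C4/D5 M2 untreated
  -> R2 @ bar 11 tick 0 v(0, 1): G3/B3 M3 -> A3/A4 P8 similar
  -> R7 @ bar 11 tick 0 v(1,): B3->A4 leap 10st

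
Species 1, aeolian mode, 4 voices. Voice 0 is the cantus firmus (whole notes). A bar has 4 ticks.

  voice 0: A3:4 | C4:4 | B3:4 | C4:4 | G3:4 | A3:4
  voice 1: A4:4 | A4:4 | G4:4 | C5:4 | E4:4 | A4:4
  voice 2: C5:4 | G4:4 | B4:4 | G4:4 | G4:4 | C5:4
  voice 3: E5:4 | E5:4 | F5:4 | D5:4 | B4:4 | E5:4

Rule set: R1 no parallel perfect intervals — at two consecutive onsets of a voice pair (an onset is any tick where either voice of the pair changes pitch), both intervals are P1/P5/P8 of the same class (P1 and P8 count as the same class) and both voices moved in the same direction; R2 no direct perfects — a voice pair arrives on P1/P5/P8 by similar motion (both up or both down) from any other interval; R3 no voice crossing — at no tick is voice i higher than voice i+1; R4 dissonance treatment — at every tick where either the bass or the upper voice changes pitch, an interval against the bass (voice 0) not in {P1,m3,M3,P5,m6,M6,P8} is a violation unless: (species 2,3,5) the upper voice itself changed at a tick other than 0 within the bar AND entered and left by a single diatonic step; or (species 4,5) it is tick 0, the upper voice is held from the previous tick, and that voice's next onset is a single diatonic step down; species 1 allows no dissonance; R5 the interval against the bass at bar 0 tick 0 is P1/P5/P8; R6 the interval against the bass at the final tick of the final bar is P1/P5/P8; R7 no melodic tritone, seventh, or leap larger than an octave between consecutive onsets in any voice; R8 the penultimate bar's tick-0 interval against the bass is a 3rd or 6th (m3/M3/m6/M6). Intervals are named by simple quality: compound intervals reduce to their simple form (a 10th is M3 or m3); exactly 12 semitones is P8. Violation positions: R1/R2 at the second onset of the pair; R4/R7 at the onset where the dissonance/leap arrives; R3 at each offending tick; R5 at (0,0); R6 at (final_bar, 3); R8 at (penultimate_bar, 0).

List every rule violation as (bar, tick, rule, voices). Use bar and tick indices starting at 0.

bar 0: v0=A3 v1=A4 v2=C5 v3=E5 downbeat P5
bar 1: v0=C4 v1=A4 v2=G4 v3=E5 downbeat M3
bar 2: v0=B3 v1=G4 v2=B4 v3=F5 downbeat TT
bar 3: v0=C4 v1=C5 v2=G4 v3=D5 downbeat M2
bar 4: v0=G3 v1=E4 v2=G4 v3=B4 downbeat M3
bar 5: v0=A3 v1=A4 v2=C5 v3=E5 downbeat P5
  -> R5 @ bar 0 tick 0 v(0, 2): opens on m3
  -> R3 @ bar 1 tick 0 v(1, 2): A4 above G4
  -> R3 @ bar 1 tick 1 v(1, 2): A4 above G4
  -> R3 @ bar 1 tick 2 v(1, 2): A4 above G4
  -> R3 @ bar 1 tick 3 v(1, 2): A4 above G4
  -> R4 @ bar 2 tick 0 v(0, 3): B3/F5 TT untreated
  -> R2 @ bar 3 tick 0 v(0, 1): B3/G4 m6 -> C4/C5 P8 similar
  -> R2 @ bar 3 tick 0 v(2, 3): B4/F5 TT -> G4/D5 P5 similar
  -> R3 @ bar 3 tick 0 v(1, 2): C5 above G4
  -> R4 @ bar 3 tick 0 v(0, 3): C4/D5 M2 untreated
  -> R3 @ bar 3 tick 1 v(1, 2): C5 above G4
  -> R3 @ bar 3 tick 2 v(1, 2): C5 above G4
  -> R3 @ bar 3 tick 3 v(1, 2): C5 above G4
  -> R2 @ bar 4 tick 0 v(1, 3): C5/D5 M2 -> E4/B4 P5 similar
  -> R8 @ bar 4 tick 0 v(0, 2): penult P8 not 3rd/6th
  -> R1 @ bar 5 tick 0 v(1, 3): E4/B4 P5 -> A4/E5 P5 similar
  -> R2 @ bar 5 tick 0 v(0, 1): G3/E4 M6 -> A3/A4 P8 similar
  -> R2 @ bar 5 tick 0 v(0, 3): G3/B4 M3 -> A3/E5 P5 similar
  -> R6 @ bar 5 tick 3 v(0, 2): closes on m3

(0, 0, R5, (0, 2))
(1, 0, R3, (1, 2))
(1, 1, R3, (1, 2))
(1, 2, R3, (1, 2))
(1, 3, R3, (1, 2))
(2, 0, R4, (0, 3))
(3, 0, R2, (0, 1))
(3, 0, R2, (2, 3))
(3, 0, R3, (1, 2))
(3, 0, R4, (0, 3))
(3, 1, R3, (1, 2))
(3, 2, R3, (1, 2))
(3, 3, R3, (1, 2))
(4, 0, R2, (1, 3))
(4, 0, R8, (0, 2))
(5, 0, R1, (1, 3))
(5, 0, R2, (0, 1))
(5, 0, R2, (0, 3))
(5, 3, R6, (0, 2))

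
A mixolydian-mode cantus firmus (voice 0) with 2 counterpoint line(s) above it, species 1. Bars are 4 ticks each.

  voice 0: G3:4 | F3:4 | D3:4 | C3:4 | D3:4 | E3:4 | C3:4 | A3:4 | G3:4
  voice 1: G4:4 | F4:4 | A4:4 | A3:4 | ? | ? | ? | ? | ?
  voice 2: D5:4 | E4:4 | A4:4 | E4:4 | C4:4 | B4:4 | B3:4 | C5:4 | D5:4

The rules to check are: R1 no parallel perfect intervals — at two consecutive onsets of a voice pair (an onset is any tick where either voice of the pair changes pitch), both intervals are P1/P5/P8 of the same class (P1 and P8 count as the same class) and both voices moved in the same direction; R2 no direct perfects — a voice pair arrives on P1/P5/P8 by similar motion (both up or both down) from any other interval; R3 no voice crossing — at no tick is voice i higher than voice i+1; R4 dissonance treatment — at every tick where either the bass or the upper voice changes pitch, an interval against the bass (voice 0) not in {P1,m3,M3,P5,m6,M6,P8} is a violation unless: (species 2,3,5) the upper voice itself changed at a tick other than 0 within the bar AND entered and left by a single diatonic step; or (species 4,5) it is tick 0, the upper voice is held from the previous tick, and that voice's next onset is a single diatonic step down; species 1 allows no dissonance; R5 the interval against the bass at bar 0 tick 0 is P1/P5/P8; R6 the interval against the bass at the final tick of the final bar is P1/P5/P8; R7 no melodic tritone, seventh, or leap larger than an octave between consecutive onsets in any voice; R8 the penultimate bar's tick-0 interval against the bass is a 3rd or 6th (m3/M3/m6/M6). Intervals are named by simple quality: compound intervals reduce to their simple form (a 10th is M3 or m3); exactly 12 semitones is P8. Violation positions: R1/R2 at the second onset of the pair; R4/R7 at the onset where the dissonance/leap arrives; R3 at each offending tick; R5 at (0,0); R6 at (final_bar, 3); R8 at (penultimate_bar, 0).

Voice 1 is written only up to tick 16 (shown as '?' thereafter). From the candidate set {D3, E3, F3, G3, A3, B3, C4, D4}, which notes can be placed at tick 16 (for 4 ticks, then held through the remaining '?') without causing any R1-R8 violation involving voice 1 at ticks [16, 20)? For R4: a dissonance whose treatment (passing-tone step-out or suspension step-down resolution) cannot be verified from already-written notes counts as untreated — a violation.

{A3, B3, D3}

D3: legal
E3: violates R4
F3: violates R1
G3: violates R4
A3: legal
B3: legal
C4: violates R4
D4: violates R2,R3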